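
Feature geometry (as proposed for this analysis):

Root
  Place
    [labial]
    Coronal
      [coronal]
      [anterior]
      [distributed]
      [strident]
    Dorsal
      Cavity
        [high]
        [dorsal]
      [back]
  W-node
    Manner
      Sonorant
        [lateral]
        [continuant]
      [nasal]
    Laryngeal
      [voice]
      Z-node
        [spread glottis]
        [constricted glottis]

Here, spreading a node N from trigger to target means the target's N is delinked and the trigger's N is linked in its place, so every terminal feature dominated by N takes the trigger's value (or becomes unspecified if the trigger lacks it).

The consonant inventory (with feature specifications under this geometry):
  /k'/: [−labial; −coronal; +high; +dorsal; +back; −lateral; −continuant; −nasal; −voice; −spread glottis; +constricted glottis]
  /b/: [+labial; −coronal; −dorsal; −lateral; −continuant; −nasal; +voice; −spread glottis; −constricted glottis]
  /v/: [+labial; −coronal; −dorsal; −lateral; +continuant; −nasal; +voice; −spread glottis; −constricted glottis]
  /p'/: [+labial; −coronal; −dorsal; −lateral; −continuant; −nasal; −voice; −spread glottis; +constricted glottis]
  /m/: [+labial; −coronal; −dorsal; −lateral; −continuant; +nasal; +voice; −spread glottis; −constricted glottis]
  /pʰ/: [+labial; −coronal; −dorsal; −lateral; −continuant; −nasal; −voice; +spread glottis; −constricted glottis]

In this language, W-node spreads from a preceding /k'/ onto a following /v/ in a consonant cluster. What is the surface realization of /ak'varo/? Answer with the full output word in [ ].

W-node immediately or transitively dominates [lateral], [continuant], [nasal], [voice], [spread glottis], [constricted glottis].
Spreading W-node from /k'/ onto /v/ replaces those values with /k'/'s: [−lateral], [−continuant], [−nasal], [−voice], [−spread glottis], [+constricted glottis]. Features outside W-node ([labial], [coronal], [dorsal]) stay as in /v/.
This feature bundle is that of [p'], so /ak'varo/ surfaces as [ak'p'aro].

[ak'p'aro]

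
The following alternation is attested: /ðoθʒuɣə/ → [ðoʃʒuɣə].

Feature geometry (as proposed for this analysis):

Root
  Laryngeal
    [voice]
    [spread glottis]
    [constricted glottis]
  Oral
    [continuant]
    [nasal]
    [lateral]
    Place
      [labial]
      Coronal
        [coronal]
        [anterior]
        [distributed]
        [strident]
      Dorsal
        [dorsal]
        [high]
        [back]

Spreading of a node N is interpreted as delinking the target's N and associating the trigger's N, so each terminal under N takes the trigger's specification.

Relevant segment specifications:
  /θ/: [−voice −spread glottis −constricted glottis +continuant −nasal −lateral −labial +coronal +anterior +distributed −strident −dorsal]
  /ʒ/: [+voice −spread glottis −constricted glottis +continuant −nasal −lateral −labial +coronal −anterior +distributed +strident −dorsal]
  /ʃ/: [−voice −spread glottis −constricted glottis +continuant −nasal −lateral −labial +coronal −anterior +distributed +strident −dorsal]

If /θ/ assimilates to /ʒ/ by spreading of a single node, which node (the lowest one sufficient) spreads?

Coronal

/θ/ and [ʃ] differ in [anterior], [strident]; every other specified feature is identical.
Tracing each changed feature up the tree, the paths first meet at Coronal; any lower node misses at least one of them.
Delinking /θ/'s Coronal and associating /ʒ/'s Coronal gives precisely the feature bundle of [ʃ].
[voice] stays as in /θ/ although /ʒ/ differs there, so no node dominating it spread; among the remaining candidates Coronal is the lowest that derives the output.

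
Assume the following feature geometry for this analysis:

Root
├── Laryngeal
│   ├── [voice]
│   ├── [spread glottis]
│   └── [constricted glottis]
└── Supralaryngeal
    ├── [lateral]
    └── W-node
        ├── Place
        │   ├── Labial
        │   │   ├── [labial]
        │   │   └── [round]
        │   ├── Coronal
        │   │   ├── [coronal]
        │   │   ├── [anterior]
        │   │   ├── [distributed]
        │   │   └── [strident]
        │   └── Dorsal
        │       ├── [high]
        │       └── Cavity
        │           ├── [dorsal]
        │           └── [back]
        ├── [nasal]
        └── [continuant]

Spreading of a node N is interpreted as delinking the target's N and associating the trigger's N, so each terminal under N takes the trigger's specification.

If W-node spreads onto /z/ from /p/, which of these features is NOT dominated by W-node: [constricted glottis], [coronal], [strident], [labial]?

The terminals dominated by W-node are [labial], [round], [coronal], [anterior], [distributed], [strident], [high], [dorsal], [back], [nasal], [continuant].
Spreading W-node replaces [strident], [coronal], [labial] with the trigger's values, since each sits inside the W-node constituent.
[constricted glottis] attaches under Laryngeal, not under W-node, so /z/ retains its own value for [constricted glottis].

[constricted glottis]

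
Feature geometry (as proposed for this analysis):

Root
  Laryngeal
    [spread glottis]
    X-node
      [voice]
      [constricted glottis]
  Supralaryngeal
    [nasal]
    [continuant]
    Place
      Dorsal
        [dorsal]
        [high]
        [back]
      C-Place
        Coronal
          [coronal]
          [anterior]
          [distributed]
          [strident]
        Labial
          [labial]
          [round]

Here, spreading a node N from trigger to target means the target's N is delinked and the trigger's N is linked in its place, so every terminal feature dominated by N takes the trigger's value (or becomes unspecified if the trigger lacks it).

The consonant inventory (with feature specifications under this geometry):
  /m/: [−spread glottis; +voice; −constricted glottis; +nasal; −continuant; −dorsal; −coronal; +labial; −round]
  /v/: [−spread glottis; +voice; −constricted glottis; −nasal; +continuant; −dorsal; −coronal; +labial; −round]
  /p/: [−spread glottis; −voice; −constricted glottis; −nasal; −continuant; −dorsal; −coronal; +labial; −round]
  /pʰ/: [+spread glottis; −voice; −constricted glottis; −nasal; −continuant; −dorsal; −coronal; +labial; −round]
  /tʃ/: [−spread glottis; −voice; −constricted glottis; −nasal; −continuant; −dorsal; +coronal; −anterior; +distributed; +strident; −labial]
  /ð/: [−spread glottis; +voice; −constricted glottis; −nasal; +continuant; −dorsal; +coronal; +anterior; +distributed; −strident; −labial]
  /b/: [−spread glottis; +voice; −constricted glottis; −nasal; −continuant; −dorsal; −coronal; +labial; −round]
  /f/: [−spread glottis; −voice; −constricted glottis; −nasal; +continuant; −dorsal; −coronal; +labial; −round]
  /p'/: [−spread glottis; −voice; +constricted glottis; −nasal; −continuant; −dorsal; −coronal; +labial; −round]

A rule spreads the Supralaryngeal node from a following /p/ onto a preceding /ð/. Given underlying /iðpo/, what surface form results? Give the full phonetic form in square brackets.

[ibpo]

The Supralaryngeal node dominates the terminals [nasal], [continuant], [dorsal], [high], [back], [coronal], [anterior], [distributed], [strident], [labial], [round].
Spreading Supralaryngeal from /p/ onto /ð/ replaces those values with /p/'s: [−nasal], [−continuant], [−dorsal], [−coronal], [+labial], [−round]. Features outside Supralaryngeal ([spread glottis], [voice], [constricted glottis]) stay as in /ð/.
The resulting bundle matches /b/ in the inventory; substituting it for /ð/ gives [ibpo].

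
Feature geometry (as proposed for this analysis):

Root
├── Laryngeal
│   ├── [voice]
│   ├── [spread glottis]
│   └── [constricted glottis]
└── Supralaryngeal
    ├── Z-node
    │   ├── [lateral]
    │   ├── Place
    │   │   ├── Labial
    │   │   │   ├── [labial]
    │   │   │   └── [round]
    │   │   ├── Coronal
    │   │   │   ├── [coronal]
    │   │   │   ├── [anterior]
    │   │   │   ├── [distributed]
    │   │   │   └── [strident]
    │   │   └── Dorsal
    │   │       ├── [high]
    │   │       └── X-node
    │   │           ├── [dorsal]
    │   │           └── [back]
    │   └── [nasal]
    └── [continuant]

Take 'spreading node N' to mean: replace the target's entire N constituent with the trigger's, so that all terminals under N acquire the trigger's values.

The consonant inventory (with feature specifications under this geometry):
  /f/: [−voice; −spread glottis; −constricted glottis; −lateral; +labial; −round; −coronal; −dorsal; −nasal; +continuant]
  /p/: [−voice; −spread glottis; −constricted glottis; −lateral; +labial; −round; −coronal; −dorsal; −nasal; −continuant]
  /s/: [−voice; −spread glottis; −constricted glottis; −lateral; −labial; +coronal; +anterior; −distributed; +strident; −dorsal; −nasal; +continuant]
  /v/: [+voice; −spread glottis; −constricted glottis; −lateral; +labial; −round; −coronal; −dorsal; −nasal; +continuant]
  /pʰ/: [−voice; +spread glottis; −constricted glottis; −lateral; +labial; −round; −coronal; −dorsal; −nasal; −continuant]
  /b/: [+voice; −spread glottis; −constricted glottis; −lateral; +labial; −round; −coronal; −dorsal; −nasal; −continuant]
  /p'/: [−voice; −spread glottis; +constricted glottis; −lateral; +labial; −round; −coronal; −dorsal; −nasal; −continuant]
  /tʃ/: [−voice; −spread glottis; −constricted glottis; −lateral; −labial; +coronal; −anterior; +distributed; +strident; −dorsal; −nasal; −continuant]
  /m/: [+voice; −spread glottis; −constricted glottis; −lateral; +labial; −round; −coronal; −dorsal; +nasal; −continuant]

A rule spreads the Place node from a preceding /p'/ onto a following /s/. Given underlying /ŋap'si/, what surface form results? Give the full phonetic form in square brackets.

[ŋap'fi]

The Place node dominates the terminals [labial], [round], [coronal], [anterior], [distributed], [strident], [high], [dorsal], [back].
The target acquires /p'/'s values for everything under Place — [+labial], [−round], [−coronal], [−dorsal] — while keeping its own [voice], [spread glottis], [constricted glottis], ….
Among the inventory, only /f/ has exactly this specification, giving the surface form [ŋap'fi].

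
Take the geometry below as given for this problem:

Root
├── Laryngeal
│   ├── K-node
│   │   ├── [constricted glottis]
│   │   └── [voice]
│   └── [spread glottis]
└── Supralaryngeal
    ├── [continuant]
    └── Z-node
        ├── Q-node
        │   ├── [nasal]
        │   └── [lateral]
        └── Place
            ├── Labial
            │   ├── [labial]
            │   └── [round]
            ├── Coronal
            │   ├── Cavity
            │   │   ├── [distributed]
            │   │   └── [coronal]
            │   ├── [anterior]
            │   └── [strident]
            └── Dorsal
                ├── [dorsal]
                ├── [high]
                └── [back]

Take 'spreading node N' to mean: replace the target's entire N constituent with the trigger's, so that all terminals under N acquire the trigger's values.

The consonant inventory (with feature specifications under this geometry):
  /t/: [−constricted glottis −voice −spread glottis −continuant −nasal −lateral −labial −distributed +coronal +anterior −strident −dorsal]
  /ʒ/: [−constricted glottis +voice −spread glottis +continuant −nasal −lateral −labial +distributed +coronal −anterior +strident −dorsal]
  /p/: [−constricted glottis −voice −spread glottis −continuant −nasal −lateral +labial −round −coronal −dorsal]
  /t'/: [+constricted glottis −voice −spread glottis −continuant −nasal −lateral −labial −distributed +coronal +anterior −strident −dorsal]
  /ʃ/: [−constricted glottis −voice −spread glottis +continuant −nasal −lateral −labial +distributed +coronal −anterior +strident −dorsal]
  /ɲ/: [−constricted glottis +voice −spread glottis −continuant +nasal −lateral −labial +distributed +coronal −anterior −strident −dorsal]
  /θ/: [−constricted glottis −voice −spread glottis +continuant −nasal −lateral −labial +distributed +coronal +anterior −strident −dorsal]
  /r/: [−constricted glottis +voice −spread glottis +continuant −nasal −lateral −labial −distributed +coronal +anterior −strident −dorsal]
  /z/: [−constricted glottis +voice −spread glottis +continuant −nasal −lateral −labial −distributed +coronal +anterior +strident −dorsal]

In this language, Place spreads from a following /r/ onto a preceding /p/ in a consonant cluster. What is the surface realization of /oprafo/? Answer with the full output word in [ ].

[otrafo]

Terminals under Place in this geometry: [labial], [round], [distributed], [coronal], [anterior], [strident], [dorsal], [high], [back].
After delinking /p/'s Place and linking /r/'s, the affected terminals become [−labial], [−distributed], [+coronal], [+anterior], [−strident], [−dorsal]; [constricted glottis], [voice], [spread glottis], … (outside Place) are retained from /p/.
The resulting bundle matches /t/ in the inventory; substituting it for /p/ gives [otrafo].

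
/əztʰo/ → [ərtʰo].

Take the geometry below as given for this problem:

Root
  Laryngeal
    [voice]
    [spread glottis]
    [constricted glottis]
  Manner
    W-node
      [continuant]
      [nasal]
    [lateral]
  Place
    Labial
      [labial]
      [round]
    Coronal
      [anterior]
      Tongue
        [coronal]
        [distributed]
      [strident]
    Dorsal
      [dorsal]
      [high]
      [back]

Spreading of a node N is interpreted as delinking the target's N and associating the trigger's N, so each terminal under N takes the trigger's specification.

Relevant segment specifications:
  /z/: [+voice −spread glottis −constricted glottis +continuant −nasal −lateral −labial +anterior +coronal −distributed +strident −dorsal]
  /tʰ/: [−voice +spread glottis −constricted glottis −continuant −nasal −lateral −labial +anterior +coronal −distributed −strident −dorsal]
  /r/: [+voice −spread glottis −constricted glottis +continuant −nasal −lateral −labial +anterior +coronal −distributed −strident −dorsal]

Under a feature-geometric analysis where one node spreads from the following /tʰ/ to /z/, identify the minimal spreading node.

[strident]

/z/ and [r] differ in [strident]; every other specified feature is identical.
With a single altered terminal, the smallest constituent that could spread is that terminal — [strident].
Features on which the two segments disagree outside [strident], such as [voice], [spread glottis], are unchanged — nothing dominating them spread, and [strident] is the minimal sufficient constituent.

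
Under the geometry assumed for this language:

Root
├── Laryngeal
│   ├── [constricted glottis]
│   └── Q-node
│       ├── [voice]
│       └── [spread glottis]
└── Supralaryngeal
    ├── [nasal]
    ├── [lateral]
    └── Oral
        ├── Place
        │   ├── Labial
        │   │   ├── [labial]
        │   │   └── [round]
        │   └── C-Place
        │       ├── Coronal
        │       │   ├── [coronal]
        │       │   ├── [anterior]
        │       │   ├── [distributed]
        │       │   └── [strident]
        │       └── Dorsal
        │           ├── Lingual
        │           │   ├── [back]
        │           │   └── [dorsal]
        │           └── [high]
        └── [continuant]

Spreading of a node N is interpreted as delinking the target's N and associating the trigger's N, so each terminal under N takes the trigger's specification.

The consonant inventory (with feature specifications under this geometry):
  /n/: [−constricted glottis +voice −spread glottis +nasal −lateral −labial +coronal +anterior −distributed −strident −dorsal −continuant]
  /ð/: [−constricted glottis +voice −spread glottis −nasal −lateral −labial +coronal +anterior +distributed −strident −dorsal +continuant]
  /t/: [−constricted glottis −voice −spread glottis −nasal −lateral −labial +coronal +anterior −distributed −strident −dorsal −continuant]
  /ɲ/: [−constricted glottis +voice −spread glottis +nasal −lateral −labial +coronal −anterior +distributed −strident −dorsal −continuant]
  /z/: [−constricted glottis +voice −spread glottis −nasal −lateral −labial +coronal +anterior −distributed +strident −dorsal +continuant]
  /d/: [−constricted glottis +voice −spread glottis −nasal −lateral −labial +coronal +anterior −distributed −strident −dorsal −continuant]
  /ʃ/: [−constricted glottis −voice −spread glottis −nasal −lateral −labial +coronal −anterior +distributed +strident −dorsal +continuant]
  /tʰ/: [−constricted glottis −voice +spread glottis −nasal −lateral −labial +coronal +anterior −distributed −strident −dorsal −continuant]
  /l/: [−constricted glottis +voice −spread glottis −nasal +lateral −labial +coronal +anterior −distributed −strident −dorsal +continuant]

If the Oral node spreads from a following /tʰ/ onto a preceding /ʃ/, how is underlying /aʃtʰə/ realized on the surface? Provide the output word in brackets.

The Oral node dominates the terminals [labial], [round], [coronal], [anterior], [distributed], [strident], [back], [dorsal], [high], [continuant].
Spreading Oral from /tʰ/ onto /ʃ/ replaces those values with /tʰ/'s: [−labial], [+coronal], [+anterior], [−distributed], [−strident], [−dorsal], [−continuant]. Features outside Oral ([constricted glottis], [voice], [spread glottis], …) stay as in /ʃ/.
The resulting bundle matches /t/ in the inventory; substituting it for /ʃ/ gives [attʰə].

[attʰə]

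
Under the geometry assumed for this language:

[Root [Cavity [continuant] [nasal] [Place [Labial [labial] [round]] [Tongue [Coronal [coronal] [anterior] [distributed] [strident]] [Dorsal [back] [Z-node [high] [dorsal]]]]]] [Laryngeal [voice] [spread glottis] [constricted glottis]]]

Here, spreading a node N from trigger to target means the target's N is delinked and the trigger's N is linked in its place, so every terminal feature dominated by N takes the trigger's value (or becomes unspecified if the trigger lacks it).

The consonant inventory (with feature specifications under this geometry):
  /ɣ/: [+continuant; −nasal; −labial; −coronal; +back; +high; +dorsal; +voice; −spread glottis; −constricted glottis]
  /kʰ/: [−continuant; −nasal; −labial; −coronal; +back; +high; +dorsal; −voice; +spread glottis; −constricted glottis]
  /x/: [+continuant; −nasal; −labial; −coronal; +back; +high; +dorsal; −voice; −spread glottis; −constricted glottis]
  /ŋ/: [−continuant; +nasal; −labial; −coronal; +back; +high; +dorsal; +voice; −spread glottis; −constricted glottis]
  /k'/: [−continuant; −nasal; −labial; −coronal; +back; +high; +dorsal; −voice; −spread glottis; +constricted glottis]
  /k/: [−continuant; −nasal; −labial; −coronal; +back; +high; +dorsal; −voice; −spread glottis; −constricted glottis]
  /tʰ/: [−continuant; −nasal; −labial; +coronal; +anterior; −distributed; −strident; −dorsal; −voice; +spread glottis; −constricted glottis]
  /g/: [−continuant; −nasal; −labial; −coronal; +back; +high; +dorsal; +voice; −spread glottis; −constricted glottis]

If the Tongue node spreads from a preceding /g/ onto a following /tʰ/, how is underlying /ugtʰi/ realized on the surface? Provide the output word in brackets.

Tongue immediately or transitively dominates [coronal], [anterior], [distributed], [strident], [back], [high], [dorsal].
After delinking /tʰ/'s Tongue and linking /g/'s, the affected terminals become [−coronal], [+back], [+high], [+dorsal]; [continuant], [nasal], [labial], … (outside Tongue) are retained from /tʰ/.
Among the inventory, only /kʰ/ has exactly this specification, giving the surface form [ugkʰi].

[ugkʰi]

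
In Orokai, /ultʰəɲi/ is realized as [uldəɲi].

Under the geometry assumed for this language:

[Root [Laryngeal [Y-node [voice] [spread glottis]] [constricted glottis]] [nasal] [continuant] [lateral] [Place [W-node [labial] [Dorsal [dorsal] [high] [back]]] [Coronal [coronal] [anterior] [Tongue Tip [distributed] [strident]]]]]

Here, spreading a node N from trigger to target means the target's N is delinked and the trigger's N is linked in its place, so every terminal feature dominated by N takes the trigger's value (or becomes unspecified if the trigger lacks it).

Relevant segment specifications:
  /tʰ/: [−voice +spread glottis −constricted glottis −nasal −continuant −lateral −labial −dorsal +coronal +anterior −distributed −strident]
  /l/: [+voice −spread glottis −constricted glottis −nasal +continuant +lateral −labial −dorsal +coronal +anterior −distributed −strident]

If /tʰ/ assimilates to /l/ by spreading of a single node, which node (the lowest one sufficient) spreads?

Y-node

/tʰ/ and [d] differ in [voice], [spread glottis]; every other specified feature is identical.
Tracing each changed feature up the tree, the paths first meet at Y-node; any lower node misses at least one of them.
If Y-node spreads, every terminal under it takes /l/'s value, producing [d] as observed.
[continuant], [lateral] stay as in /tʰ/ although /l/ differs there, so no node dominating them spread; among the remaining candidates Y-node is the lowest that derives the output.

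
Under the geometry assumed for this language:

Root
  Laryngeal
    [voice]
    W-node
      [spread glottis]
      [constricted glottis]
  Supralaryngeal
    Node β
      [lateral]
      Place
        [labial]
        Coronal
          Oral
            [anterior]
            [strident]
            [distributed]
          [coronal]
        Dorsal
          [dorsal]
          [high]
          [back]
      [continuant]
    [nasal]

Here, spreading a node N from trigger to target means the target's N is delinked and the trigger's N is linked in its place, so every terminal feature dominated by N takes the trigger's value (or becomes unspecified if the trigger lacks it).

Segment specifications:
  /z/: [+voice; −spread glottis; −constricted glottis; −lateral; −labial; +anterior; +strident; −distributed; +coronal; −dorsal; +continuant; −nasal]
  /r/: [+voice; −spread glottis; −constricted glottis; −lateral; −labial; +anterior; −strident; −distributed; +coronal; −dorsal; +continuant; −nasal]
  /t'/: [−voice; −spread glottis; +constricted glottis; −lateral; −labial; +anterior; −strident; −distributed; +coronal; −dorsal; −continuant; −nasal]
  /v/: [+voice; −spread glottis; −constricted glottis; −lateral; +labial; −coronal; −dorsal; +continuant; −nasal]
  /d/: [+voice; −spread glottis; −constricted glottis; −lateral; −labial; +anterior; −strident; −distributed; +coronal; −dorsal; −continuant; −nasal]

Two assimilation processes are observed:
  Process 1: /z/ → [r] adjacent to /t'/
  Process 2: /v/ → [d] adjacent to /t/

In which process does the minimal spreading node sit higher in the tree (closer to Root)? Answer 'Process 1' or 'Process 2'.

Process 1 alters [strident]; the lowest dominating node is [strident] (depth 6 from Root).
Process 2 alters [continuant], [labial], [coronal], [anterior], [distributed], [strident]; the lowest common ancestor is Node β (depth 2 from Root).
Node β (depth 2) sits above [strident] (depth 6), making Process 2 the one with the higher spreading node.

Process 2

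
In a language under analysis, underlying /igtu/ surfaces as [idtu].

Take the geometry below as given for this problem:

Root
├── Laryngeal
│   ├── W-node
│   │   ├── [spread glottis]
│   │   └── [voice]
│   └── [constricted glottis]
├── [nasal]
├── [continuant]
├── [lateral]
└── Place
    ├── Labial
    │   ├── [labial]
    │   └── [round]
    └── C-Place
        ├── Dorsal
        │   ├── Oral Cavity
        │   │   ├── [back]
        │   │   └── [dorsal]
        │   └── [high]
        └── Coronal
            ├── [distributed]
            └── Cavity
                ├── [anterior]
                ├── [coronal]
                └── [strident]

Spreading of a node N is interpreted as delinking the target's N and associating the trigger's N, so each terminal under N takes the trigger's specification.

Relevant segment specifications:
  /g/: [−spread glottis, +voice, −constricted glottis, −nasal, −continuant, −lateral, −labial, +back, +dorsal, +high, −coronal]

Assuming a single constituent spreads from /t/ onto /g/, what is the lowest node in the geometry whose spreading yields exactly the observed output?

/g/ and [d] differ in [coronal], [anterior], [distributed], [strident], [dorsal], [high], [back]; every other specified feature is identical.
The smallest constituent containing every changed terminal is C-Place — each of its daughters lacks at least one of the affected features.
If C-Place spreads, every terminal under it takes /t/'s value, producing [d] as observed.
[voice], a feature on which the two segments disagree outside C-Place, is unchanged — nothing dominating it spread, and C-Place is the minimal sufficient constituent.

C-Place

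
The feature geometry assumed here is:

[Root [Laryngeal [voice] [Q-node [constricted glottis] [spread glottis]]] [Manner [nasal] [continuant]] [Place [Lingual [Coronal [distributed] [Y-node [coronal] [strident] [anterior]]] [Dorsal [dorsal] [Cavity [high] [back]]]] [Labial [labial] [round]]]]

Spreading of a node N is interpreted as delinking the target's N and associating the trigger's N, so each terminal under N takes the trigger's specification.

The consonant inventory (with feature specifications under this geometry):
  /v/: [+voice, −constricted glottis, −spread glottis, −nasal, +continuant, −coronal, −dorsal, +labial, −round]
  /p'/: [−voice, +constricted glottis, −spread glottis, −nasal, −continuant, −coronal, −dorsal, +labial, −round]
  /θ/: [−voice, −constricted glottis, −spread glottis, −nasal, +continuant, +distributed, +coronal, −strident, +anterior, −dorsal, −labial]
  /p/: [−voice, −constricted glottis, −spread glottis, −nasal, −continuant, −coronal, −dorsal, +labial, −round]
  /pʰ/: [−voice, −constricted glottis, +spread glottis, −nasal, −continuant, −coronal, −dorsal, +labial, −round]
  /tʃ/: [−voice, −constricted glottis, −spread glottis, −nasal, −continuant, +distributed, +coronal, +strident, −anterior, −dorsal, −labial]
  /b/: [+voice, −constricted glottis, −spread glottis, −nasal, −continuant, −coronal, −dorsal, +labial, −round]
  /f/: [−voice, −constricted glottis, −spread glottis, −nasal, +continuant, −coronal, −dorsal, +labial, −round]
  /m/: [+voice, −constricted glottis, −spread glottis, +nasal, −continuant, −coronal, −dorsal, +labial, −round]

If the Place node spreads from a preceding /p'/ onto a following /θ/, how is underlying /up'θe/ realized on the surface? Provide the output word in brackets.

Terminals under Place in this geometry: [distributed], [coronal], [strident], [anterior], [dorsal], [high], [back], [labial], [round].
Spreading Place from /p'/ onto /θ/ replaces those values with /p'/'s: [−coronal], [−dorsal], [+labial], [−round]. Features outside Place ([voice], [constricted glottis], [spread glottis], …) stay as in /θ/.
This feature bundle is that of [f], so /up'θe/ surfaces as [up'fe].

[up'fe]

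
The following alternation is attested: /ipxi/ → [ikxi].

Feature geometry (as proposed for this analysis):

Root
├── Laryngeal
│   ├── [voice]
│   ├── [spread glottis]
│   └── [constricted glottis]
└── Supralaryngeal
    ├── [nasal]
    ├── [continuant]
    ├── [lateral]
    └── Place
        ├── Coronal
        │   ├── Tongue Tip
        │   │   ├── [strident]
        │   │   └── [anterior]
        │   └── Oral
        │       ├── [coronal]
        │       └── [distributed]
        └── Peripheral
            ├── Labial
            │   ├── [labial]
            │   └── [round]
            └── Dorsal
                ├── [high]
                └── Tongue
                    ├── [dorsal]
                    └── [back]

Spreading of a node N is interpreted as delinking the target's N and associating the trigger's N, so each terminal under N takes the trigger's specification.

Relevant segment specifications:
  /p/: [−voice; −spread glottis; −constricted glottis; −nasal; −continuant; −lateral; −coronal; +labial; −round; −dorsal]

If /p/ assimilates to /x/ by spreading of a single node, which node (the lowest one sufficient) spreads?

Peripheral

/p/ and [k] differ in [labial], [round], [dorsal], [high], [back]; every other specified feature is identical.
In this geometry the lowest node dominating all of them is Peripheral: every daughter of Peripheral dominates only a proper subset, so no lower node suffices.
If Peripheral spreads, every terminal under it takes /x/'s value, producing [k] as observed.
[continuant] stays as in /p/ although /x/ differs there, so no node dominating it spread; among the remaining candidates Peripheral is the lowest that derives the output.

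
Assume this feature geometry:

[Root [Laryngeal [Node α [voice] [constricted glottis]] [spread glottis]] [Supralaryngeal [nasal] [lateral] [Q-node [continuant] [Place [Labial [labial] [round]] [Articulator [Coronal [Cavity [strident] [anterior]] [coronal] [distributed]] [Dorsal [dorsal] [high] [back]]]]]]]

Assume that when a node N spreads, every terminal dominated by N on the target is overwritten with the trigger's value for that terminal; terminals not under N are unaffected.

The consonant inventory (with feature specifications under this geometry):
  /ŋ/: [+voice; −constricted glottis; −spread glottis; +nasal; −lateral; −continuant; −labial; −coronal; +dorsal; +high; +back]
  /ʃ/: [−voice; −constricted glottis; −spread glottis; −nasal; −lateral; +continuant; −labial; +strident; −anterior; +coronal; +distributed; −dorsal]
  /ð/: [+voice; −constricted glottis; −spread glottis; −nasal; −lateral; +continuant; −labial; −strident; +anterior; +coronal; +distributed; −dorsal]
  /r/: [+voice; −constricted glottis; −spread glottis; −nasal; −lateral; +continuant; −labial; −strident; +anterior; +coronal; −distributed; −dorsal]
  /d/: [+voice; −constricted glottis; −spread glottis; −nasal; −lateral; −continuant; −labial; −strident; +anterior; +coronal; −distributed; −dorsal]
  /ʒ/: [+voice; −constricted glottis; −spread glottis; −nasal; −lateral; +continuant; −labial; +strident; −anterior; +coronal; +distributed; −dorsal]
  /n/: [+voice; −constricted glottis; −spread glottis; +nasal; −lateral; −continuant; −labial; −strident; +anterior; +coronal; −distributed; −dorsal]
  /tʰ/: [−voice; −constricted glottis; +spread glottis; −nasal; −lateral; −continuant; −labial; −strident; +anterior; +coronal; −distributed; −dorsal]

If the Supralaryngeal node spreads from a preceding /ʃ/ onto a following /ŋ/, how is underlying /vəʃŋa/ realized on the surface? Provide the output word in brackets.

The Supralaryngeal node dominates the terminals [nasal], [lateral], [continuant], [labial], [round], [strident], [anterior], [coronal], [distributed], [dorsal], [high], [back].
Spreading Supralaryngeal from /ʃ/ onto /ŋ/ replaces those values with /ʃ/'s: [−nasal], [−lateral], [+continuant], [−labial], [+strident], [−anterior], [+coronal], [+distributed], [−dorsal]. Features outside Supralaryngeal ([voice], [constricted glottis], [spread glottis]) stay as in /ŋ/.
Among the inventory, only /ʒ/ has exactly this specification, giving the surface form [vəʃʒa].

[vəʃʒa]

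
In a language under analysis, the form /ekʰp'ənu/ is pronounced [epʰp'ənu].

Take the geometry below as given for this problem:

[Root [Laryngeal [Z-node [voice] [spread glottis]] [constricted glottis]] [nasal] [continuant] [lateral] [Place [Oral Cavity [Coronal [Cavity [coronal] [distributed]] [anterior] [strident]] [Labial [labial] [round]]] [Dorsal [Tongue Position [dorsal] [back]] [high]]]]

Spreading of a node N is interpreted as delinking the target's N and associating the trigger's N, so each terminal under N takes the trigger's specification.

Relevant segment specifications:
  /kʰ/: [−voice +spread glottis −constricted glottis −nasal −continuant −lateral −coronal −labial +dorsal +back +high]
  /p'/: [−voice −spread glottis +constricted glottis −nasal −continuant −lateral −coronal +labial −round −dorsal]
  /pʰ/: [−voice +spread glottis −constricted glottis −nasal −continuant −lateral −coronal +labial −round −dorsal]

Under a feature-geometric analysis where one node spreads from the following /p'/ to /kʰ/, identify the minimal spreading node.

Feature comparison: [labial], [round], [dorsal], [high], [back] differ between /kʰ/ and [pʰ]; the remaining terminals match.
The smallest constituent containing every changed terminal is Place — each of its daughters lacks at least one of the affected features.
Spreading Place from /p'/ overwrites each of those terminals with /p'/'s values, yielding exactly [pʰ].
[constricted glottis], [spread glottis] — on which /p'/ differs from /kʰ/ — are unchanged, so Root cannot have spread; the constituent is no larger than Place.

Place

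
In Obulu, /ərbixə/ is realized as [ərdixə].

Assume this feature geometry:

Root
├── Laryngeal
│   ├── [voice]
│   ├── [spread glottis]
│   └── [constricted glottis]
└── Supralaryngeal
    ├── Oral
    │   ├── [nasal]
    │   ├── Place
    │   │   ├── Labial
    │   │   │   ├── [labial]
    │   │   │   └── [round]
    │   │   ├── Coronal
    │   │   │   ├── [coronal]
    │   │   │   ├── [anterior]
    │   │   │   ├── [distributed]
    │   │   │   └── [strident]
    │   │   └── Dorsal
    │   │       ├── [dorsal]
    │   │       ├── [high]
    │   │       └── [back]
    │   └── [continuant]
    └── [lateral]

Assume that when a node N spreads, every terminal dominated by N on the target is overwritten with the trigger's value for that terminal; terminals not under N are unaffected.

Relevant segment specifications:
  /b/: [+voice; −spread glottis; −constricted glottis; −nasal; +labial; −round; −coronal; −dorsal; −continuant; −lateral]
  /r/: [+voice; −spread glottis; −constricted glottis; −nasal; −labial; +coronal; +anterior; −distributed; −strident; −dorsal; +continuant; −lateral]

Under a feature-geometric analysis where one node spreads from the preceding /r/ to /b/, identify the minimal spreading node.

The alternation /b/ → [d] changes [labial], [round], [coronal], [anterior], [distributed], [strident] and nothing else.
These terminals are all dominated by Place, and no proper subconstituent of Place covers them all; Place is their lowest common ancestor.
If Place spreads, every terminal under it takes /r/'s value, producing [d] as observed.
Had Oral or a higher node spread, [continuant] would have taken /r/'s value; it stays as in /b/, confirming the spreading constituent is exactly Place.

Place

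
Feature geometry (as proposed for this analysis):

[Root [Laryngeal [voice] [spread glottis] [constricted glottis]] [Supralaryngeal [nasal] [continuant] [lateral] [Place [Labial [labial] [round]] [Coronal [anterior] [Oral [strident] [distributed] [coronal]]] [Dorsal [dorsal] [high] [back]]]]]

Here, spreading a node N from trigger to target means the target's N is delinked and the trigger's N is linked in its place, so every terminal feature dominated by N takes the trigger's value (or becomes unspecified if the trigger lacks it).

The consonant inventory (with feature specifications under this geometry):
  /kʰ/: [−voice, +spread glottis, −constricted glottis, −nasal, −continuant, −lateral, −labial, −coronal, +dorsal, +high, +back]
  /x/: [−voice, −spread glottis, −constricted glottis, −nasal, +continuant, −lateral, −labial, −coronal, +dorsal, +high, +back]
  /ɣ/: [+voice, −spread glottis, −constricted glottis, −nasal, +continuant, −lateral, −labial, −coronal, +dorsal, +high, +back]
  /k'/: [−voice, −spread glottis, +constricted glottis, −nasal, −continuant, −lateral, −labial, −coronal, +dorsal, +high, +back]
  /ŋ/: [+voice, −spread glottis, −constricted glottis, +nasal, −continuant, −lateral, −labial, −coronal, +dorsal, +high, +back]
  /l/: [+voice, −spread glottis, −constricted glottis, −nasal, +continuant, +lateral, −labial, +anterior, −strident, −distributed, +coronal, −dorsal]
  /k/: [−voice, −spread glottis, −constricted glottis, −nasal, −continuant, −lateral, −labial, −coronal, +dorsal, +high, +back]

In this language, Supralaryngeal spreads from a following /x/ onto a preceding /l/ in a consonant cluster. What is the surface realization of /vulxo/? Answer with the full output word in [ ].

[vuɣxo]

The Supralaryngeal node dominates the terminals [nasal], [continuant], [lateral], [labial], [round], [anterior], [strident], [distributed], [coronal], [dorsal], [high], [back].
After delinking /l/'s Supralaryngeal and linking /x/'s, the affected terminals become [−nasal], [+continuant], [−lateral], [−labial], [−coronal], [+dorsal], [+high], [+back]; [voice], [spread glottis], [constricted glottis] (outside Supralaryngeal) are retained from /l/.
This feature bundle is that of [ɣ], so /vulxo/ surfaces as [vuɣxo].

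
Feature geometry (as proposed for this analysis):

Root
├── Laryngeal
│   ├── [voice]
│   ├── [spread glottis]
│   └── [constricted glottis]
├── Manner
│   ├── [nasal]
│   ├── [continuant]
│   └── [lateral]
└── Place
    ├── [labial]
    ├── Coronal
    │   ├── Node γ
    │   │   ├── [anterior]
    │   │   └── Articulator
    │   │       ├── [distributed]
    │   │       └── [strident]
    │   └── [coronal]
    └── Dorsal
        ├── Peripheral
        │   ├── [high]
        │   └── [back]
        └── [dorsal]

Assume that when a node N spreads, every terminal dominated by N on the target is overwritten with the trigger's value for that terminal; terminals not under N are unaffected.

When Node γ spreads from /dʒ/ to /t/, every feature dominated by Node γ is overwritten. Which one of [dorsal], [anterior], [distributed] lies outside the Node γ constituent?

The terminals dominated by Node γ are [anterior], [distributed], [strident].
Of the listed options, [anterior], [distributed] are among these and would be overwritten by spreading Node γ.
But [dorsal] is a dependent of Dorsal, outside Node γ; it is therefore untouched by the spreading.

[dorsal]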